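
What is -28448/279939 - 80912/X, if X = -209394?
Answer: 2782263976/9769591161 ≈ 0.28479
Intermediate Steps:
-28448/279939 - 80912/X = -28448/279939 - 80912/(-209394) = -28448*1/279939 - 80912*(-1/209394) = -28448/279939 + 40456/104697 = 2782263976/9769591161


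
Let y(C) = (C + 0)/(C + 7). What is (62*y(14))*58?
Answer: 7192/3 ≈ 2397.3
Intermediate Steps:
y(C) = C/(7 + C)
(62*y(14))*58 = (62*(14/(7 + 14)))*58 = (62*(14/21))*58 = (62*(14*(1/21)))*58 = (62*(⅔))*58 = (124/3)*58 = 7192/3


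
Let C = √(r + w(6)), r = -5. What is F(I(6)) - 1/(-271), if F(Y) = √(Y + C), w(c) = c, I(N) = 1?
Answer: 1/271 + √2 ≈ 1.4179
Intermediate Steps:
C = 1 (C = √(-5 + 6) = √1 = 1)
F(Y) = √(1 + Y) (F(Y) = √(Y + 1) = √(1 + Y))
F(I(6)) - 1/(-271) = √(1 + 1) - 1/(-271) = √2 - 1*(-1/271) = √2 + 1/271 = 1/271 + √2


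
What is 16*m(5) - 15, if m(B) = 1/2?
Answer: -7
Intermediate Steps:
m(B) = ½
16*m(5) - 15 = 16*(½) - 15 = 8 - 15 = -7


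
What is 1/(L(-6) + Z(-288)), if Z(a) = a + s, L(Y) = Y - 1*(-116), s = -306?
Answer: -1/484 ≈ -0.0020661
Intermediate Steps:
L(Y) = 116 + Y (L(Y) = Y + 116 = 116 + Y)
Z(a) = -306 + a (Z(a) = a - 306 = -306 + a)
1/(L(-6) + Z(-288)) = 1/((116 - 6) + (-306 - 288)) = 1/(110 - 594) = 1/(-484) = -1/484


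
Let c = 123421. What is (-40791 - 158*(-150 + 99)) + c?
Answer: 90688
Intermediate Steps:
(-40791 - 158*(-150 + 99)) + c = (-40791 - 158*(-150 + 99)) + 123421 = (-40791 - 158*(-51)) + 123421 = (-40791 + 8058) + 123421 = -32733 + 123421 = 90688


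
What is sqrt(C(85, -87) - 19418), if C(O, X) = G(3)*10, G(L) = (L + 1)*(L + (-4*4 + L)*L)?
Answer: I*sqrt(20858) ≈ 144.42*I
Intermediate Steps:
G(L) = (1 + L)*(L + L*(-16 + L)) (G(L) = (1 + L)*(L + (-16 + L)*L) = (1 + L)*(L + L*(-16 + L)))
C(O, X) = -1440 (C(O, X) = (3*(-15 + 3**2 - 14*3))*10 = (3*(-15 + 9 - 42))*10 = (3*(-48))*10 = -144*10 = -1440)
sqrt(C(85, -87) - 19418) = sqrt(-1440 - 19418) = sqrt(-20858) = I*sqrt(20858)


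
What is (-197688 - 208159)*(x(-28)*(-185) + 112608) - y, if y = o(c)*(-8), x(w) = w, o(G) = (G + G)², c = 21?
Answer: -47803892324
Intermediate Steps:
o(G) = 4*G² (o(G) = (2*G)² = 4*G²)
y = -14112 (y = (4*21²)*(-8) = (4*441)*(-8) = 1764*(-8) = -14112)
(-197688 - 208159)*(x(-28)*(-185) + 112608) - y = (-197688 - 208159)*(-28*(-185) + 112608) - 1*(-14112) = -405847*(5180 + 112608) + 14112 = -405847*117788 + 14112 = -47803906436 + 14112 = -47803892324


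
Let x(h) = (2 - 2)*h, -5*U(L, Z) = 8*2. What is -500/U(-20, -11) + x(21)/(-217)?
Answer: 625/4 ≈ 156.25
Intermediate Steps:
U(L, Z) = -16/5 (U(L, Z) = -8*2/5 = -⅕*16 = -16/5)
x(h) = 0 (x(h) = 0*h = 0)
-500/U(-20, -11) + x(21)/(-217) = -500/(-16/5) + 0/(-217) = -500*(-5/16) + 0*(-1/217) = 625/4 + 0 = 625/4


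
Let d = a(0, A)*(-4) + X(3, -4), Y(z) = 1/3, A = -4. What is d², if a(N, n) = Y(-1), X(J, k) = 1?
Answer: ⅑ ≈ 0.11111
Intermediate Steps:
Y(z) = ⅓
a(N, n) = ⅓
d = -⅓ (d = (⅓)*(-4) + 1 = -4/3 + 1 = -⅓ ≈ -0.33333)
d² = (-⅓)² = ⅑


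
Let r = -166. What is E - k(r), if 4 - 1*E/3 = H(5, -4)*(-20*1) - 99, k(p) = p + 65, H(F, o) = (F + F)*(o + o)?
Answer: -4390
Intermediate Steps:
H(F, o) = 4*F*o (H(F, o) = (2*F)*(2*o) = 4*F*o)
k(p) = 65 + p
E = -4491 (E = 12 - 3*((4*5*(-4))*(-20*1) - 99) = 12 - 3*(-80*(-20) - 99) = 12 - 3*(1600 - 99) = 12 - 3*1501 = 12 - 4503 = -4491)
E - k(r) = -4491 - (65 - 166) = -4491 - 1*(-101) = -4491 + 101 = -4390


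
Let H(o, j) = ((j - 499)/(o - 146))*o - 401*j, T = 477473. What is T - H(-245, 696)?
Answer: 295770214/391 ≈ 7.5645e+5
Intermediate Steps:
H(o, j) = -401*j + o*(-499 + j)/(-146 + o) (H(o, j) = ((-499 + j)/(-146 + o))*o - 401*j = o*(-499 + j)/(-146 + o) - 401*j = -401*j + o*(-499 + j)/(-146 + o))
T - H(-245, 696) = 477473 - (-499*(-245) + 58546*696 - 400*696*(-245))/(-146 - 245) = 477473 - (122255 + 40748016 + 68208000)/(-391) = 477473 - (-1)*109078271/391 = 477473 - 1*(-109078271/391) = 477473 + 109078271/391 = 295770214/391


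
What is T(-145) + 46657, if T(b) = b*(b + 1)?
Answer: 67537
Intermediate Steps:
T(b) = b*(1 + b)
T(-145) + 46657 = -145*(1 - 145) + 46657 = -145*(-144) + 46657 = 20880 + 46657 = 67537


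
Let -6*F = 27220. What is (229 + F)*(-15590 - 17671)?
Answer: 143277301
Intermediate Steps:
F = -13610/3 (F = -⅙*27220 = -13610/3 ≈ -4536.7)
(229 + F)*(-15590 - 17671) = (229 - 13610/3)*(-15590 - 17671) = -12923/3*(-33261) = 143277301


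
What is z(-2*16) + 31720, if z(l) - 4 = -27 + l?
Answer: 31665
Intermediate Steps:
z(l) = -23 + l (z(l) = 4 + (-27 + l) = -23 + l)
z(-2*16) + 31720 = (-23 - 2*16) + 31720 = (-23 - 32) + 31720 = -55 + 31720 = 31665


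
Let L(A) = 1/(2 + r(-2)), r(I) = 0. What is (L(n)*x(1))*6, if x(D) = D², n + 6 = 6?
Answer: 3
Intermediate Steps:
n = 0 (n = -6 + 6 = 0)
L(A) = ½ (L(A) = 1/(2 + 0) = 1/2 = ½)
(L(n)*x(1))*6 = ((½)*1²)*6 = ((½)*1)*6 = (½)*6 = 3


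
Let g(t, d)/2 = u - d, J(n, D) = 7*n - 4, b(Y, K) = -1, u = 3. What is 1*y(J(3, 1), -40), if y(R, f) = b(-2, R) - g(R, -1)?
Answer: -9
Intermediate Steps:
J(n, D) = -4 + 7*n
g(t, d) = 6 - 2*d (g(t, d) = 2*(3 - d) = 6 - 2*d)
y(R, f) = -9 (y(R, f) = -1 - (6 - 2*(-1)) = -1 - (6 + 2) = -1 - 1*8 = -1 - 8 = -9)
1*y(J(3, 1), -40) = 1*(-9) = -9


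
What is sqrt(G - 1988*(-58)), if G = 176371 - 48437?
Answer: sqrt(243238) ≈ 493.19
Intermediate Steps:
G = 127934
sqrt(G - 1988*(-58)) = sqrt(127934 - 1988*(-58)) = sqrt(127934 + 115304) = sqrt(243238)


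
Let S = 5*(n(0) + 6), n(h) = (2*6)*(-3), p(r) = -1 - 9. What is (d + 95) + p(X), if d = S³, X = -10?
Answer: -3374915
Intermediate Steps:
p(r) = -10
n(h) = -36 (n(h) = 12*(-3) = -36)
S = -150 (S = 5*(-36 + 6) = 5*(-30) = -150)
d = -3375000 (d = (-150)³ = -3375000)
(d + 95) + p(X) = (-3375000 + 95) - 10 = -3374905 - 10 = -3374915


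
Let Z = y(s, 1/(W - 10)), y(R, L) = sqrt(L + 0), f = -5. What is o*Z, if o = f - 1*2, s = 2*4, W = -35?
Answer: -7*I*sqrt(5)/15 ≈ -1.0435*I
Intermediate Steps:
s = 8
y(R, L) = sqrt(L)
Z = I*sqrt(5)/15 (Z = sqrt(1/(-35 - 10)) = sqrt(1/(-45)) = sqrt(-1/45) = I*sqrt(5)/15 ≈ 0.14907*I)
o = -7 (o = -5 - 1*2 = -5 - 2 = -7)
o*Z = -7*I*sqrt(5)/15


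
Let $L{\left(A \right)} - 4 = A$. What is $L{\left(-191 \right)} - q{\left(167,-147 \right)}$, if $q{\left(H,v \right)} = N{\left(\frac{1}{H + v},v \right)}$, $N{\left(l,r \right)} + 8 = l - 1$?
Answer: $- \frac{3561}{20} \approx -178.05$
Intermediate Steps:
$N{\left(l,r \right)} = -9 + l$ ($N{\left(l,r \right)} = -8 + \left(l - 1\right) = -8 + \left(-1 + l\right) = -9 + l$)
$q{\left(H,v \right)} = -9 + \frac{1}{H + v}$
$L{\left(A \right)} = 4 + A$
$L{\left(-191 \right)} - q{\left(167,-147 \right)} = \left(4 - 191\right) - \left(-9 + \frac{1}{167 - 147}\right) = -187 - \left(-9 + \frac{1}{20}\right) = -187 - - \frac{179}{20} = -187 + \frac{179}{20} = - \frac{3561}{20}$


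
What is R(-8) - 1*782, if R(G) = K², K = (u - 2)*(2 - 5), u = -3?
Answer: -557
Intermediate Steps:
K = 15 (K = (-3 - 2)*(2 - 5) = -5*(-3) = 15)
R(G) = 225 (R(G) = 15² = 225)
R(-8) - 1*782 = 225 - 1*782 = 225 - 782 = -557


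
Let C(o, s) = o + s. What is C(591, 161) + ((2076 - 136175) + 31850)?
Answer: -101497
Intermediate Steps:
C(591, 161) + ((2076 - 136175) + 31850) = (591 + 161) + ((2076 - 136175) + 31850) = 752 + (-134099 + 31850) = 752 - 102249 = -101497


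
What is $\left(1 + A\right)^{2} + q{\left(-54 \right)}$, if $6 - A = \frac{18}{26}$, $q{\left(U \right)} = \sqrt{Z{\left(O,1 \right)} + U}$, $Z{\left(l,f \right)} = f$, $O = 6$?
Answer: $\frac{6724}{169} + i \sqrt{53} \approx 39.787 + 7.2801 i$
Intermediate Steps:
$q{\left(U \right)} = \sqrt{1 + U}$
$A = \frac{69}{13}$ ($A = 6 - \frac{18}{26} = 6 - 18 \cdot \frac{1}{26} = 6 - \frac{9}{13} = \frac{69}{13} \approx 5.3077$)
$\left(1 + A\right)^{2} + q{\left(-54 \right)} = \left(1 + \frac{69}{13}\right)^{2} + \sqrt{1 - 54} = \left(\frac{82}{13}\right)^{2} + \sqrt{-53} = \frac{6724}{169} + i \sqrt{53}$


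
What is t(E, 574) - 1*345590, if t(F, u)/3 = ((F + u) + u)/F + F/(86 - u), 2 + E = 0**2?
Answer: -84743393/244 ≈ -3.4731e+5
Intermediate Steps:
E = -2 (E = -2 + 0**2 = -2 + 0 = -2)
t(F, u) = 3*F/(86 - u) + 3*(F + 2*u)/F (t(F, u) = 3*(((F + u) + u)/F + F/(86 - u)) = 3*((F + 2*u)/F + F/(86 - u)) = 3*(F/(86 - u) + (F + 2*u)/F) = 3*F/(86 - u) + 3*(F + 2*u)/F)
t(E, 574) - 1*345590 = 3*(-1*(-2)**2 - 172*574 - 86*(-2) + 2*574**2 - 2*574)/(-2*(-86 + 574)) - 1*345590 = 3*(-1/2)*(-1*4 - 98728 + 172 + 2*329476 - 1148)/488 - 345590 = 3*(-1/2)*(1/488)*(-4 - 98728 + 172 + 658952 - 1148) - 345590 = 3*(-1/2)*(1/488)*559244 - 345590 = -419433/244 - 345590 = -84743393/244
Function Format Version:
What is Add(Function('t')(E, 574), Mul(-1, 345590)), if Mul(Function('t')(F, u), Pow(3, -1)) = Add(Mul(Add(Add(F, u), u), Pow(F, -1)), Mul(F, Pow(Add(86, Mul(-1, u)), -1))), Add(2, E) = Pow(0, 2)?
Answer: Rational(-84743393, 244) ≈ -3.4731e+5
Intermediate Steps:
E = -2 (E = Add(-2, Pow(0, 2)) = Add(-2, 0) = -2)
Function('t')(F, u) = Add(Mul(3, F, Pow(Add(86, Mul(-1, u)), -1)), Mul(3, Pow(F, -1), Add(F, Mul(2, u)))) (Function('t')(F, u) = Mul(3, Add(Mul(Add(Add(F, u), u), Pow(F, -1)), Mul(F, Pow(Add(86, Mul(-1, u)), -1)))) = Mul(3, Add(Mul(Add(F, Mul(2, u)), Pow(F, -1)), Mul(F, Pow(Add(86, Mul(-1, u)), -1)))) = Mul(3, Add(Mul(Pow(F, -1), Add(F, Mul(2, u))), Mul(F, Pow(Add(86, Mul(-1, u)), -1)))) = Mul(3, Add(Mul(F, Pow(Add(86, Mul(-1, u)), -1)), Mul(Pow(F, -1), Add(F, Mul(2, u))))) = Add(Mul(3, F, Pow(Add(86, Mul(-1, u)), -1)), Mul(3, Pow(F, -1), Add(F, Mul(2, u)))))
Add(Function('t')(E, 574), Mul(-1, 345590)) = Add(Mul(3, Pow(-2, -1), Pow(Add(-86, 574), -1), Add(Mul(-1, Pow(-2, 2)), Mul(-172, 574), Mul(-86, -2), Mul(2, Pow(574, 2)), Mul(-2, 574))), Mul(-1, 345590)) = Add(Mul(3, Rational(-1, 2), Pow(488, -1), Add(Mul(-1, 4), -98728, 172, Mul(2, 329476), -1148)), -345590) = Add(Mul(3, Rational(-1, 2), Rational(1, 488), Add(-4, -98728, 172, 658952, -1148)), -345590) = Add(Mul(3, Rational(-1, 2), Rational(1, 488), 559244), -345590) = Add(Rational(-419433, 244), -345590) = Rational(-84743393, 244)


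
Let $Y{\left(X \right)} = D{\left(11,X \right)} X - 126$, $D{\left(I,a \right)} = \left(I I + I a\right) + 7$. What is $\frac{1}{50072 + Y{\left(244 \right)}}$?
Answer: $\frac{1}{736074} \approx 1.3586 \cdot 10^{-6}$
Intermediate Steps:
$D{\left(I,a \right)} = 7 + I^{2} + I a$ ($D{\left(I,a \right)} = \left(I^{2} + I a\right) + 7 = 7 + I^{2} + I a$)
$Y{\left(X \right)} = -126 + X \left(128 + 11 X\right)$ ($Y{\left(X \right)} = \left(7 + 11^{2} + 11 X\right) X - 126 = \left(7 + 121 + 11 X\right) X - 126 = \left(128 + 11 X\right) X - 126 = X \left(128 + 11 X\right) - 126 = -126 + X \left(128 + 11 X\right)$)
$\frac{1}{50072 + Y{\left(244 \right)}} = \frac{1}{50072 - \left(126 - 244 \left(128 + 11 \cdot 244\right)\right)} = \frac{1}{50072 - \left(126 - 244 \left(128 + 2684\right)\right)} = \frac{1}{50072 + \left(-126 + 244 \cdot 2812\right)} = \frac{1}{50072 + \left(-126 + 686128\right)} = \frac{1}{50072 + 686002} = \frac{1}{736074}$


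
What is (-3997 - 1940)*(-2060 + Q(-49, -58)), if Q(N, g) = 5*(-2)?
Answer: 12289590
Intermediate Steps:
Q(N, g) = -10
(-3997 - 1940)*(-2060 + Q(-49, -58)) = (-3997 - 1940)*(-2060 - 10) = -5937*(-2070) = 12289590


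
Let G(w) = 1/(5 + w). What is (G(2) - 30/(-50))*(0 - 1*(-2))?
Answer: 52/35 ≈ 1.4857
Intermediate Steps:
(G(2) - 30/(-50))*(0 - 1*(-2)) = (1/(5 + 2) - 30/(-50))*(0 - 1*(-2)) = (1/7 - 30*(-1/50))*(0 + 2) = (⅐ + ⅗)*2 = (26/35)*2 = 52/35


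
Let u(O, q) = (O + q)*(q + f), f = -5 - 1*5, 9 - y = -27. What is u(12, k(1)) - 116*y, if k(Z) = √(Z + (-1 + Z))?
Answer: -4293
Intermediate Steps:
y = 36 (y = 9 - 1*(-27) = 9 + 27 = 36)
f = -10 (f = -5 - 5 = -10)
k(Z) = √(-1 + 2*Z)
u(O, q) = (-10 + q)*(O + q) (u(O, q) = (O + q)*(q - 10) = (O + q)*(-10 + q) = (-10 + q)*(O + q))
u(12, k(1)) - 116*y = ((√(-1 + 2*1))² - 10*12 - 10*√(-1 + 2*1) + 12*√(-1 + 2*1)) - 116*36 = ((√(-1 + 2))² - 120 - 10*√(-1 + 2) + 12*√(-1 + 2)) - 4176 = ((√1)² - 120 - 10*√1 + 12*√1) - 4176 = (1² - 120 - 10*1 + 12*1) - 4176 = (1 - 120 - 10 + 12) - 4176 = -117 - 4176 = -4293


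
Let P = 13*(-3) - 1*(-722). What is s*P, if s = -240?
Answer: -163920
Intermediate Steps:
P = 683 (P = -39 + 722 = 683)
s*P = -240*683 = -163920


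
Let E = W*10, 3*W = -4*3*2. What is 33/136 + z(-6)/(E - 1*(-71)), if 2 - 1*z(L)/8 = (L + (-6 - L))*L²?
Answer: -236887/1224 ≈ -193.54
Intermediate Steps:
W = -8 (W = (-4*3*2)/3 = (-12*2)/3 = (⅓)*(-24) = -8)
E = -80 (E = -8*10 = -80)
z(L) = 16 + 48*L² (z(L) = 16 - 8*(L + (-6 - L))*L² = 16 - (-48)*L² = 16 + 48*L²)
33/136 + z(-6)/(E - 1*(-71)) = 33/136 + (16 + 48*(-6)²)/(-80 - 1*(-71)) = 33*(1/136) + (16 + 48*36)/(-80 + 71) = 33/136 + (16 + 1728)/(-9) = 33/136 + 1744*(-⅑) = 33/136 - 1744/9 = -236887/1224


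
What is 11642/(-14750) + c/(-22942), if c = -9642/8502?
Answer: -189221954669/239752503250 ≈ -0.78924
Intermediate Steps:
c = -1607/1417 (c = -9642*1/8502 = -1607/1417 ≈ -1.1341)
11642/(-14750) + c/(-22942) = 11642/(-14750) - 1607/1417/(-22942) = 11642*(-1/14750) - 1607/1417*(-1/22942) = -5821/7375 + 1607/32508814 = -189221954669/239752503250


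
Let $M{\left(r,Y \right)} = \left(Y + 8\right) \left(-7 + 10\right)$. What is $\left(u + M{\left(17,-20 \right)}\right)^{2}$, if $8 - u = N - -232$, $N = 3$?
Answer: $69169$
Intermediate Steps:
$M{\left(r,Y \right)} = 24 + 3 Y$ ($M{\left(r,Y \right)} = \left(8 + Y\right) 3 = 24 + 3 Y$)
$u = -227$ ($u = 8 - \left(3 - -232\right) = 8 - \left(3 + 232\right) = 8 - 235 = -227$)
$\left(u + M{\left(17,-20 \right)}\right)^{2} = \left(-227 + \left(24 + 3 \left(-20\right)\right)\right)^{2} = \left(-227 + \left(24 - 60\right)\right)^{2} = \left(-227 - 36\right)^{2} = \left(-263\right)^{2} = 69169$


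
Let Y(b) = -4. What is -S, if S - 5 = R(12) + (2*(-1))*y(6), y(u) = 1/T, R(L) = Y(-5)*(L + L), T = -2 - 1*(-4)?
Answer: 92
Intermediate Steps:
T = 2 (T = -2 + 4 = 2)
R(L) = -8*L (R(L) = -4*(L + L) = -8*L)
y(u) = ½ (y(u) = 1/2 = ½)
S = -92 (S = 5 + (-8*12 + (2*(-1))*(½)) = 5 + (-96 - 2*½) = 5 + (-96 - 1) = 5 - 97 = -92)
-S = -1*(-92) = 92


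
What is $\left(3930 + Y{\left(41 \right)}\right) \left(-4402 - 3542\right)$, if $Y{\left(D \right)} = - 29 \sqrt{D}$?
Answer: $-31219920 + 230376 \sqrt{41} \approx -2.9745 \cdot 10^{7}$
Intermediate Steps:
$\left(3930 + Y{\left(41 \right)}\right) \left(-4402 - 3542\right) = \left(3930 - 29 \sqrt{41}\right) \left(-4402 - 3542\right) = \left(3930 - 29 \sqrt{41}\right) \left(-7944\right) = -31219920 + 230376 \sqrt{41}$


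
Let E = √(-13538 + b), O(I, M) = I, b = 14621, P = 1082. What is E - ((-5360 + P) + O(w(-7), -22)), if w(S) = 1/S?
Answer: 29947/7 + 19*√3 ≈ 4311.1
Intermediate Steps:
E = 19*√3 (E = √(-13538 + 14621) = √1083 = 19*√3 ≈ 32.909)
E - ((-5360 + P) + O(w(-7), -22)) = 19*√3 - ((-5360 + 1082) + 1/(-7)) = 19*√3 - (-4278 - ⅐) = 19*√3 - 1*(-29947/7) = 19*√3 + 29947/7 = 29947/7 + 19*√3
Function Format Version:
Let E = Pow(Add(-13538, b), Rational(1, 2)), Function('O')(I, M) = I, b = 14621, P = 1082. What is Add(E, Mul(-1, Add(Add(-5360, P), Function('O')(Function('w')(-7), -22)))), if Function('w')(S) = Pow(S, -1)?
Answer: Add(Rational(29947, 7), Mul(19, Pow(3, Rational(1, 2)))) ≈ 4311.1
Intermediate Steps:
E = Mul(19, Pow(3, Rational(1, 2))) (E = Pow(Add(-13538, 14621), Rational(1, 2)) = Pow(1083, Rational(1, 2)) = Mul(19, Pow(3, Rational(1, 2))) ≈ 32.909)
Add(E, Mul(-1, Add(Add(-5360, P), Function('O')(Function('w')(-7), -22)))) = Add(Mul(19, Pow(3, Rational(1, 2))), Mul(-1, Add(Add(-5360, 1082), Pow(-7, -1)))) = Add(Mul(19, Pow(3, Rational(1, 2))), Mul(-1, Add(-4278, Rational(-1, 7)))) = Add(Mul(19, Pow(3, Rational(1, 2))), Mul(-1, Rational(-29947, 7))) = Add(Mul(19, Pow(3, Rational(1, 2))), Rational(29947, 7)) = Add(Rational(29947, 7), Mul(19, Pow(3, Rational(1, 2))))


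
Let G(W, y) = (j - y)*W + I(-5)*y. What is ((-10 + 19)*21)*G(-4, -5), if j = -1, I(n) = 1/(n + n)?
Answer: -5859/2 ≈ -2929.5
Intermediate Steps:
I(n) = 1/(2*n)
G(W, y) = -y/10 + W*(-1 - y) (G(W, y) = (-1 - y)*W + ((½)/(-5))*y = W*(-1 - y) + ((½)*(-⅕))*y = W*(-1 - y) - y/10 = -y/10 + W*(-1 - y))
((-10 + 19)*21)*G(-4, -5) = ((-10 + 19)*21)*(-1*(-4) - ⅒*(-5) - 1*(-4)*(-5)) = (9*21)*(4 + ½ - 20) = 189*(-31/2) = -5859/2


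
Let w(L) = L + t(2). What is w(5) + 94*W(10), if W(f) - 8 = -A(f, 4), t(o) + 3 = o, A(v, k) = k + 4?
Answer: 4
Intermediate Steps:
A(v, k) = 4 + k
t(o) = -3 + o
w(L) = -1 + L (w(L) = L + (-3 + 2) = L - 1 = -1 + L)
W(f) = 0 (W(f) = 8 - (4 + 4) = 8 - 1*8 = 8 - 8 = 0)
w(5) + 94*W(10) = (-1 + 5) + 94*0 = 4 + 0 = 4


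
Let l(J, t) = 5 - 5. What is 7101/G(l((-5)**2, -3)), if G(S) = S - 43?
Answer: -7101/43 ≈ -165.14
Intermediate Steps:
l(J, t) = 0
G(S) = -43 + S
7101/G(l((-5)**2, -3)) = 7101/(-43 + 0) = 7101/(-43) = 7101*(-1/43) = -7101/43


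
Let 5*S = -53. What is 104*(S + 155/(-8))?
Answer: -15587/5 ≈ -3117.4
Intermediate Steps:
S = -53/5 (S = (⅕)*(-53) = -53/5 ≈ -10.600)
104*(S + 155/(-8)) = 104*(-53/5 + 155/(-8)) = 104*(-53/5 + 155*(-⅛)) = 104*(-53/5 - 155/8) = 104*(-1199/40) = -15587/5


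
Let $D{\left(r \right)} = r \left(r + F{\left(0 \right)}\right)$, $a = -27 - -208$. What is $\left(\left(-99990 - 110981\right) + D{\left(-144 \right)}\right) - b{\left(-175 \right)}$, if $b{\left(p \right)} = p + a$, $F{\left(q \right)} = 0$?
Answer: $-190241$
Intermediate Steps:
$a = 181$ ($a = -27 + 208 = 181$)
$D{\left(r \right)} = r^{2}$ ($D{\left(r \right)} = r \left(r + 0\right) = r r = r^{2}$)
$b{\left(p \right)} = 181 + p$ ($b{\left(p \right)} = p + 181 = 181 + p$)
$\left(\left(-99990 - 110981\right) + D{\left(-144 \right)}\right) - b{\left(-175 \right)} = \left(\left(-99990 - 110981\right) + \left(-144\right)^{2}\right) - \left(181 - 175\right) = \left(-210971 + 20736\right) - 6 = -190235 - 6 = -190241$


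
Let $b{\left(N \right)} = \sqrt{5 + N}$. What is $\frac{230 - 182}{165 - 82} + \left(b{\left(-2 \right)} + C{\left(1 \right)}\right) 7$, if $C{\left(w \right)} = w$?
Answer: $\frac{629}{83} + 7 \sqrt{3} \approx 19.703$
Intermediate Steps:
$\frac{230 - 182}{165 - 82} + \left(b{\left(-2 \right)} + C{\left(1 \right)}\right) 7 = \frac{230 - 182}{165 - 82} + \left(\sqrt{5 - 2} + 1\right) 7 = \frac{48}{83} + \left(\sqrt{3} + 1\right) 7 = 48 \cdot \frac{1}{83} + \left(1 + \sqrt{3}\right) 7 = \frac{48}{83} + \left(7 + 7 \sqrt{3}\right) = \frac{629}{83} + 7 \sqrt{3}$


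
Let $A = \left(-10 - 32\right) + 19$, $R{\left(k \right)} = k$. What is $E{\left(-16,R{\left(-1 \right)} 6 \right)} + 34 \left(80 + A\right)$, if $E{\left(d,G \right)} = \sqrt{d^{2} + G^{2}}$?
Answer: $1938 + 2 \sqrt{73} \approx 1955.1$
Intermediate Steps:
$A = -23$ ($A = -42 + 19 = -23$)
$E{\left(d,G \right)} = \sqrt{G^{2} + d^{2}}$
$E{\left(-16,R{\left(-1 \right)} 6 \right)} + 34 \left(80 + A\right) = \sqrt{\left(\left(-1\right) 6\right)^{2} + \left(-16\right)^{2}} + 34 \left(80 - 23\right) = \sqrt{\left(-6\right)^{2} + 256} + 34 \cdot 57 = \sqrt{36 + 256} + 1938 = \sqrt{292} + 1938 = 2 \sqrt{73} + 1938 = 1938 + 2 \sqrt{73}$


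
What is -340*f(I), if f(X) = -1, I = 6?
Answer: 340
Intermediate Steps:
-340*f(I) = -340*(-1) = 340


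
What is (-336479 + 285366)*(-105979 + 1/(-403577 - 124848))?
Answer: 2862427827573588/528425 ≈ 5.4169e+9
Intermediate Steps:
(-336479 + 285366)*(-105979 + 1/(-403577 - 124848)) = -51113*(-105979 + 1/(-528425)) = -51113*(-105979 - 1/528425) = -51113*(-56001953076/528425) = 2862427827573588/528425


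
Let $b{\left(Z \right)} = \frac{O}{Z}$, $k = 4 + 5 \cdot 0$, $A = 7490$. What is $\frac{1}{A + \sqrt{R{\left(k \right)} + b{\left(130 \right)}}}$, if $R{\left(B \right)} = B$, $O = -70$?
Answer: $\frac{19474}{145860251} - \frac{3 \sqrt{65}}{729301255} \approx 0.00013348$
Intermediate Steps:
$k = 4$ ($k = 4 + 0 = 4$)
$b{\left(Z \right)} = - \frac{70}{Z}$
$\frac{1}{A + \sqrt{R{\left(k \right)} + b{\left(130 \right)}}} = \frac{1}{7490 + \sqrt{4 - \frac{70}{130}}} = \frac{1}{7490 + \sqrt{4 - \frac{7}{13}}} = \frac{1}{7490 + \sqrt{\frac{45}{13}}} = \frac{1}{7490 + \frac{3 \sqrt{65}}{13}}$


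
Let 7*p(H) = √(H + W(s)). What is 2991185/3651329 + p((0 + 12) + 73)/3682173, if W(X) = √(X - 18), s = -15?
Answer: 2991185/3651329 + √(85 + I*√33)/25775211 ≈ 0.8192 + 1.208e-8*I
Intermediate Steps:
W(X) = √(-18 + X)
p(H) = √(H + I*√33)/7 (p(H) = √(H + √(-18 - 15))/7 = √(H + √(-33))/7 = √(H + I*√33)/7)
2991185/3651329 + p((0 + 12) + 73)/3682173 = 2991185/3651329 + (√(((0 + 12) + 73) + I*√33)/7)/3682173 = 2991185*(1/3651329) + (√((12 + 73) + I*√33)/7)*(1/3682173) = 2991185/3651329 + (√(85 + I*√33)/7)*(1/3682173) = 2991185/3651329 + √(85 + I*√33)/25775211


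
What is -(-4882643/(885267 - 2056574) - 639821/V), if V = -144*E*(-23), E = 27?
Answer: 312801348415/104742957168 ≈ 2.9864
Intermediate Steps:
V = 89424 (V = -144*27*(-23) = -3888*(-23) = 89424)
-(-4882643/(885267 - 2056574) - 639821/V) = -(-4882643/(885267 - 2056574) - 639821/89424) = -(-4882643/(-1171307) - 639821*1/89424) = -(-4882643*(-1/1171307) - 639821/89424) = -(4882643/1171307 - 639821/89424) = -1*(-312801348415/104742957168) = 312801348415/104742957168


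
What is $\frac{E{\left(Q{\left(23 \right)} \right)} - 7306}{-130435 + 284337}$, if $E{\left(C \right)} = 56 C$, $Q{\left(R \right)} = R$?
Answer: $- \frac{3009}{76951} \approx -0.039103$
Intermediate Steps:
$\frac{E{\left(Q{\left(23 \right)} \right)} - 7306}{-130435 + 284337} = \frac{56 \cdot 23 - 7306}{-130435 + 284337} = \frac{1288 - 7306}{153902} = \left(-6018\right) \frac{1}{153902} = - \frac{3009}{76951}$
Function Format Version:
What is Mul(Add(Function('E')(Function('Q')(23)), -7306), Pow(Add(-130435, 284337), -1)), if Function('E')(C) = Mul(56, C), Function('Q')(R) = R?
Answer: Rational(-3009, 76951) ≈ -0.039103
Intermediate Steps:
Mul(Add(Function('E')(Function('Q')(23)), -7306), Pow(Add(-130435, 284337), -1)) = Mul(Add(Mul(56, 23), -7306), Pow(Add(-130435, 284337), -1)) = Mul(Add(1288, -7306), Pow(153902, -1)) = Mul(-6018, Rational(1, 153902)) = Rational(-3009, 76951)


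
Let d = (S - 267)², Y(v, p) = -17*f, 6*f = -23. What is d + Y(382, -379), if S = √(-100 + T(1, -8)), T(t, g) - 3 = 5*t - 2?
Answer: 427561/6 - 534*I*√94 ≈ 71260.0 - 5177.3*I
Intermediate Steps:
f = -23/6 (f = (⅙)*(-23) = -23/6 ≈ -3.8333)
Y(v, p) = 391/6 (Y(v, p) = -17*(-23/6) = 391/6)
T(t, g) = 1 + 5*t (T(t, g) = 3 + (5*t - 2) = 3 + (-2 + 5*t) = 1 + 5*t)
S = I*√94 (S = √(-100 + (1 + 5*1)) = √(-100 + (1 + 5)) = √(-100 + 6) = √(-94) = I*√94 ≈ 9.6954*I)
d = (-267 + I*√94)² (d = (I*√94 - 267)² = (-267 + I*√94)² ≈ 71195.0 - 5177.3*I)
d + Y(382, -379) = (267 - I*√94)² + 391/6 = 391/6 + (267 - I*√94)²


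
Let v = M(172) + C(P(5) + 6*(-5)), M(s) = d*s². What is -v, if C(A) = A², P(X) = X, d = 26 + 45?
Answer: -2101089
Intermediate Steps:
d = 71
M(s) = 71*s²
v = 2101089 (v = 71*172² + (5 + 6*(-5))² = 71*29584 + (5 - 30)² = 2100464 + (-25)² = 2100464 + 625 = 2101089)
-v = -1*2101089 = -2101089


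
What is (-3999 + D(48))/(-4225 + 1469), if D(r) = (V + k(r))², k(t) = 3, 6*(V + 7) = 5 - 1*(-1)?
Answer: 1995/1378 ≈ 1.4478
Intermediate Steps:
V = -6 (V = -7 + (5 - 1*(-1))/6 = -7 + (5 + 1)/6 = -7 + (⅙)*6 = -7 + 1 = -6)
D(r) = 9 (D(r) = (-6 + 3)² = (-3)² = 9)
(-3999 + D(48))/(-4225 + 1469) = (-3999 + 9)/(-4225 + 1469) = -3990/(-2756) = -3990*(-1/2756) = 1995/1378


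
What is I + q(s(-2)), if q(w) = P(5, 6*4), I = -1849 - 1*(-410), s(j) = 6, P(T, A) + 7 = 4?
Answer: -1442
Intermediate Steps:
P(T, A) = -3 (P(T, A) = -7 + 4 = -3)
I = -1439 (I = -1849 + 410 = -1439)
q(w) = -3
I + q(s(-2)) = -1439 - 3 = -1442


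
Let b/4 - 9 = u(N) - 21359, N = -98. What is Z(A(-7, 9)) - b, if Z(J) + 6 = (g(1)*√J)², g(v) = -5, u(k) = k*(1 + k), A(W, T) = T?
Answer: 47595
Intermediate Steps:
b = -47376 (b = 36 + 4*(-98*(1 - 98) - 21359) = 36 + 4*(-98*(-97) - 21359) = 36 + 4*(9506 - 21359) = 36 + 4*(-11853) = 36 - 47412 = -47376)
Z(J) = -6 + 25*J (Z(J) = -6 + (-5*√J)² = -6 + 25*J)
Z(A(-7, 9)) - b = (-6 + 25*9) - 1*(-47376) = (-6 + 225) + 47376 = 219 + 47376 = 47595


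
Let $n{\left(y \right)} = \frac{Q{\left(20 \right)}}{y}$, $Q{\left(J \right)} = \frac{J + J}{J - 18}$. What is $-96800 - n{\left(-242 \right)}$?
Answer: $- \frac{11712790}{121} \approx -96800.0$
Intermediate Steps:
$Q{\left(J \right)} = \frac{2 J}{-18 + J}$
$n{\left(y \right)} = \frac{20}{y}$ ($n{\left(y \right)} = \frac{2 \cdot 20 \frac{1}{-18 + 20}}{y} = \frac{2 \cdot 20 \cdot \frac{1}{2}}{y} = \frac{20}{y}$)
$-96800 - n{\left(-242 \right)} = -96800 - \frac{20}{-242} = -96800 - 20 \left(- \frac{1}{242}\right) = -96800 - - \frac{10}{121} = -96800 + \frac{10}{121} = - \frac{11712790}{121}$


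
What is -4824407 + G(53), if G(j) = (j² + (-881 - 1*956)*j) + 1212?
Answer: -4917747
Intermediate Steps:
G(j) = 1212 + j² - 1837*j (G(j) = (j² + (-881 - 956)*j) + 1212 = (j² - 1837*j) + 1212 = 1212 + j² - 1837*j)
-4824407 + G(53) = -4824407 + (1212 + 53² - 1837*53) = -4824407 + (1212 + 2809 - 97361) = -4824407 - 93340 = -4917747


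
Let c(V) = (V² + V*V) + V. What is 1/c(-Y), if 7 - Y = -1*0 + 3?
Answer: 1/28 ≈ 0.035714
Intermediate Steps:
Y = 4 (Y = 7 - (-1*0 + 3) = 7 - (0 + 3) = 7 - 1*3 = 7 - 3 = 4)
c(V) = V + 2*V² (c(V) = (V² + V²) + V = 2*V² + V = V + 2*V²)
1/c(-Y) = 1/((-1*4)*(1 + 2*(-1*4))) = 1/(-4*(1 + 2*(-4))) = 1/(-4*(1 - 8)) = 1/(-4*(-7)) = 1/28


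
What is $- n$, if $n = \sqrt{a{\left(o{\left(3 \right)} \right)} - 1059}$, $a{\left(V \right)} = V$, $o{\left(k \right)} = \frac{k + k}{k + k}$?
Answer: $- 23 i \sqrt{2} \approx - 32.527 i$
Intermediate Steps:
$o{\left(k \right)} = 1$ ($o{\left(k \right)} = \frac{2 k}{2 k} = 2 k \frac{1}{2 k} = 1$)
$n = 23 i \sqrt{2}$ ($n = \sqrt{1 - 1059} = \sqrt{-1058} = 23 i \sqrt{2} \approx 32.527 i$)
$- n = - 23 i \sqrt{2}$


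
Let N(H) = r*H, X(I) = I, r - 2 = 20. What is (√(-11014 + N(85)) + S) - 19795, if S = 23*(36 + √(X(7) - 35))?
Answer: -18967 + 6*I*√254 + 46*I*√7 ≈ -18967.0 + 217.33*I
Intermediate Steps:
r = 22 (r = 2 + 20 = 22)
N(H) = 22*H
S = 828 + 46*I*√7 (S = 23*(36 + √(7 - 35)) = 23*(36 + √(-28)) = 23*(36 + 2*I*√7) = 828 + 46*I*√7 ≈ 828.0 + 121.7*I)
(√(-11014 + N(85)) + S) - 19795 = (√(-11014 + 22*85) + (828 + 46*I*√7)) - 19795 = (√(-11014 + 1870) + (828 + 46*I*√7)) - 19795 = (√(-9144) + (828 + 46*I*√7)) - 19795 = (6*I*√254 + (828 + 46*I*√7)) - 19795 = (828 + 6*I*√254 + 46*I*√7) - 19795 = -18967 + 6*I*√254 + 46*I*√7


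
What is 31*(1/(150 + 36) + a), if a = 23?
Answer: 4279/6 ≈ 713.17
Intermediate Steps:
31*(1/(150 + 36) + a) = 31*(1/(150 + 36) + 23) = 31*(1/186 + 23) = 31*(4279/186) = 4279/6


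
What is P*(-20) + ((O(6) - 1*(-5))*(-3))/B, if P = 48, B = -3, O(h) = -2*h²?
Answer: -1027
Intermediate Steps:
P*(-20) + ((O(6) - 1*(-5))*(-3))/B = 48*(-20) + ((-2*6² - 1*(-5))*(-3))/(-3) = -960 + ((-2*36 + 5)*(-3))*(-⅓) = -960 + ((-72 + 5)*(-3))*(-⅓) = -960 - 67*(-3)*(-⅓) = -960 + 201*(-⅓) = -960 - 67 = -1027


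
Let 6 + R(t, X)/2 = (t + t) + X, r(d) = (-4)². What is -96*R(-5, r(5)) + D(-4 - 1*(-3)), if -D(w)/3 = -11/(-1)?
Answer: -33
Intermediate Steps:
r(d) = 16
R(t, X) = -12 + 2*X + 4*t (R(t, X) = -12 + 2*((t + t) + X) = -12 + 2*(2*t + X) = -12 + 2*(X + 2*t) = -12 + (2*X + 4*t) = -12 + 2*X + 4*t)
D(w) = -33 (D(w) = -(-33)/(-1) = -(-33)*(-1) = -3*11 = -33)
-96*R(-5, r(5)) + D(-4 - 1*(-3)) = -96*(-12 + 2*16 + 4*(-5)) - 33 = -96*(-12 + 32 - 20) - 33 = -96*0 - 33 = 0 - 33 = -33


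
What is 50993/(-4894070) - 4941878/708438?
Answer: -12111011121197/1733572581330 ≈ -6.9862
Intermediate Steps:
50993/(-4894070) - 4941878/708438 = 50993*(-1/4894070) - 4941878*1/708438 = -50993/4894070 - 2470939/354219 = -12111011121197/1733572581330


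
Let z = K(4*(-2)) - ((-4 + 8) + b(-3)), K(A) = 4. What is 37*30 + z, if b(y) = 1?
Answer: 1109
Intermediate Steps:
z = -1 (z = 4 - ((-4 + 8) + 1) = 4 - (4 + 1) = 4 - 1*5 = 4 - 5 = -1)
37*30 + z = 37*30 - 1 = 1110 - 1 = 1109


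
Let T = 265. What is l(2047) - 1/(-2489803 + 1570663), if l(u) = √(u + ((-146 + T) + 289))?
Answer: 1/919140 + √2455 ≈ 49.548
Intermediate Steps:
l(u) = √(408 + u) (l(u) = √(u + ((-146 + 265) + 289)) = √(u + (119 + 289)) = √(u + 408) = √(408 + u))
l(2047) - 1/(-2489803 + 1570663) = √(408 + 2047) - 1/(-2489803 + 1570663) = √2455 - 1/(-919140) = √2455 - 1*(-1/919140) = √2455 + 1/919140 = 1/919140 + √2455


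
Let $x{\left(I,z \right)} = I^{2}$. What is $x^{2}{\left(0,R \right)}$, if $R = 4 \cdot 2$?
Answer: $0$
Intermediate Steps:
$R = 8$
$x^{2}{\left(0,R \right)} = \left(0^{2}\right)^{2} = 0^{2} = 0$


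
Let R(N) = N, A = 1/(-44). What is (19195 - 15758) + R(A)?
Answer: 151227/44 ≈ 3437.0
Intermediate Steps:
A = -1/44 ≈ -0.022727
(19195 - 15758) + R(A) = (19195 - 15758) - 1/44 = 3437 - 1/44 = 151227/44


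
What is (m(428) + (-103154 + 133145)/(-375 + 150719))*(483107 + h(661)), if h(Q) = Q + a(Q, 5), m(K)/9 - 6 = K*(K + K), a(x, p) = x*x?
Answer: 456421650308663655/150344 ≈ 3.0358e+12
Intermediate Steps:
a(x, p) = x²
m(K) = 54 + 18*K² (m(K) = 54 + 9*(K*(K + K)) = 54 + 9*(K*(2*K)) = 54 + 9*(2*K²) = 54 + 18*K²)
h(Q) = Q + Q²
(m(428) + (-103154 + 133145)/(-375 + 150719))*(483107 + h(661)) = ((54 + 18*428²) + (-103154 + 133145)/(-375 + 150719))*(483107 + 661*(1 + 661)) = ((54 + 18*183184) + 29991/150344)*(483107 + 661*662) = ((54 + 3297312) + 29991*(1/150344))*(483107 + 437582) = (3297366 + 29991/150344)*920689 = (495739223895/150344)*920689 = 456421650308663655/150344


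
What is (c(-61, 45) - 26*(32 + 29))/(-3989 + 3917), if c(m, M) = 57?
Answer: 1529/72 ≈ 21.236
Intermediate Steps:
(c(-61, 45) - 26*(32 + 29))/(-3989 + 3917) = (57 - 26*(32 + 29))/(-3989 + 3917) = (57 - 26*61)/(-72) = (57 - 1586)*(-1/72) = -1529*(-1/72) = 1529/72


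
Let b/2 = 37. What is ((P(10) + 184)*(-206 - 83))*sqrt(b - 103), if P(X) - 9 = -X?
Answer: -52887*I*sqrt(29) ≈ -2.8481e+5*I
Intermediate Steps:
b = 74 (b = 2*37 = 74)
P(X) = 9 - X
((P(10) + 184)*(-206 - 83))*sqrt(b - 103) = (((9 - 1*10) + 184)*(-206 - 83))*sqrt(74 - 103) = (((9 - 10) + 184)*(-289))*sqrt(-29) = ((-1 + 184)*(-289))*(I*sqrt(29)) = (183*(-289))*(I*sqrt(29)) = -52887*I*sqrt(29)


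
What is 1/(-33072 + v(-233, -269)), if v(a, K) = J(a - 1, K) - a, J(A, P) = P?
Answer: -1/33108 ≈ -3.0204e-5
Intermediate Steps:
v(a, K) = K - a
1/(-33072 + v(-233, -269)) = 1/(-33072 + (-269 - 1*(-233))) = 1/(-33072 + (-269 + 233)) = 1/(-33072 - 36) = 1/(-33108) = -1/33108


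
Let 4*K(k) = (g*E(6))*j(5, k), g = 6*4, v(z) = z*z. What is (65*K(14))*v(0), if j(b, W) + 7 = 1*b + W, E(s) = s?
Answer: 0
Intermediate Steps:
v(z) = z**2
g = 24
j(b, W) = -7 + W + b (j(b, W) = -7 + (1*b + W) = -7 + (b + W) = -7 + (W + b) = -7 + W + b)
K(k) = -72 + 36*k (K(k) = ((24*6)*(-7 + k + 5))/4 = (144*(-2 + k))/4 = (-288 + 144*k)/4 = -72 + 36*k)
(65*K(14))*v(0) = (65*(-72 + 36*14))*0**2 = (65*(-72 + 504))*0 = (65*432)*0 = 28080*0 = 0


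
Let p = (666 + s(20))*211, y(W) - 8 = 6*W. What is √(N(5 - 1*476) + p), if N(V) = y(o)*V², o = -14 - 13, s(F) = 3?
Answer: I*√34022355 ≈ 5832.9*I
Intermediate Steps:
o = -27
y(W) = 8 + 6*W
N(V) = -154*V² (N(V) = (8 + 6*(-27))*V² = (8 - 162)*V² = -154*V²)
p = 141159 (p = (666 + 3)*211 = 669*211 = 141159)
√(N(5 - 1*476) + p) = √(-154*(5 - 1*476)² + 141159) = √(-154*(5 - 476)² + 141159) = √(-154*(-471)² + 141159) = √(-154*221841 + 141159) = √(-34163514 + 141159) = √(-34022355) = I*√34022355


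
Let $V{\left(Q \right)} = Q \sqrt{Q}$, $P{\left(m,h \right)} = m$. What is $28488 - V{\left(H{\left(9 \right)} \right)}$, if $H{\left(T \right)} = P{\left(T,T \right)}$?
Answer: $28461$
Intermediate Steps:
$H{\left(T \right)} = T$
$V{\left(Q \right)} = Q^{\frac{3}{2}}$
$28488 - V{\left(H{\left(9 \right)} \right)} = 28488 - 9^{\frac{3}{2}} = 28488 - 27 = 28461$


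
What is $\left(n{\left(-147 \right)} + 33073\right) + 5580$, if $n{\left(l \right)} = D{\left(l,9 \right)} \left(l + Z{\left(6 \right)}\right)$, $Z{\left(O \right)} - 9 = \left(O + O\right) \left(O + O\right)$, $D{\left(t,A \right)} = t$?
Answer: $37771$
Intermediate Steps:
$Z{\left(O \right)} = 9 + 4 O^{2}$ ($Z{\left(O \right)} = 9 + \left(O + O\right) \left(O + O\right) = 9 + 2 O 2 O = 9 + 4 O^{2}$)
$n{\left(l \right)} = l \left(153 + l\right)$ ($n{\left(l \right)} = l \left(l + \left(9 + 4 \cdot 6^{2}\right)\right) = l \left(l + \left(9 + 4 \cdot 36\right)\right) = l \left(l + \left(9 + 144\right)\right) = l \left(l + 153\right) = l \left(153 + l\right)$)
$\left(n{\left(-147 \right)} + 33073\right) + 5580 = \left(- 147 \left(153 - 147\right) + 33073\right) + 5580 = \left(\left(-147\right) 6 + 33073\right) + 5580 = \left(-882 + 33073\right) + 5580 = 32191 + 5580 = 37771$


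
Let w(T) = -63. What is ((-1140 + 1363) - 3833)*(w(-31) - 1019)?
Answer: 3906020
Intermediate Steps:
((-1140 + 1363) - 3833)*(w(-31) - 1019) = ((-1140 + 1363) - 3833)*(-63 - 1019) = (223 - 3833)*(-1082) = -3610*(-1082) = 3906020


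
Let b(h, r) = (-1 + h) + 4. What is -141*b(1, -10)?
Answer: -564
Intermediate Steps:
b(h, r) = 3 + h
-141*b(1, -10) = -141*(3 + 1) = -141*4 = -564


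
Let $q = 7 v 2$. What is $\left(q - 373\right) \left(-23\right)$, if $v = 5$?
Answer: $6969$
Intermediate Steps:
$q = 70$ ($q = 7 \cdot 5 \cdot 2 = 35 \cdot 2 = 70$)
$\left(q - 373\right) \left(-23\right) = \left(70 - 373\right) \left(-23\right) = \left(-303\right) \left(-23\right) = 6969$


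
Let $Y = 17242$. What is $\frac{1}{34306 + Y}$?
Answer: $\frac{1}{51548} \approx 1.9399 \cdot 10^{-5}$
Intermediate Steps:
$\frac{1}{34306 + Y} = \frac{1}{34306 + 17242} = \frac{1}{51548}$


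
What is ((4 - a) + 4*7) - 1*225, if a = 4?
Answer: -197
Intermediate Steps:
((4 - a) + 4*7) - 1*225 = ((4 - 1*4) + 4*7) - 1*225 = ((4 - 4) + 28) - 225 = (0 + 28) - 225 = 28 - 225 = -197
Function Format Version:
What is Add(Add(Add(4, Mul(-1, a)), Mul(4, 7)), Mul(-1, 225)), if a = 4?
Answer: -197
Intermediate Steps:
Add(Add(Add(4, Mul(-1, a)), Mul(4, 7)), Mul(-1, 225)) = Add(Add(Add(4, Mul(-1, 4)), Mul(4, 7)), Mul(-1, 225)) = Add(Add(Add(4, -4), 28), -225) = Add(Add(0, 28), -225) = Add(28, -225) = -197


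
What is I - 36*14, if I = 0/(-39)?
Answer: -504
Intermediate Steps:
I = 0 (I = 0*(-1/39) = 0)
I - 36*14 = 0 - 36*14 = 0 - 504 = -504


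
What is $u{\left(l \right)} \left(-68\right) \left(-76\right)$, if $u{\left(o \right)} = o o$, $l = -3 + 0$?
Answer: $46512$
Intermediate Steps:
$l = -3$
$u{\left(o \right)} = o^{2}$
$u{\left(l \right)} \left(-68\right) \left(-76\right) = \left(-3\right)^{2} \left(-68\right) \left(-76\right) = 9 \left(-68\right) \left(-76\right) = \left(-612\right) \left(-76\right) = 46512$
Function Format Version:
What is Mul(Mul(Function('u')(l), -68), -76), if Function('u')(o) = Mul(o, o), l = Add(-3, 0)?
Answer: 46512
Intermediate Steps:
l = -3
Function('u')(o) = Pow(o, 2)
Mul(Mul(Function('u')(l), -68), -76) = Mul(Mul(Pow(-3, 2), -68), -76) = Mul(Mul(9, -68), -76) = Mul(-612, -76) = 46512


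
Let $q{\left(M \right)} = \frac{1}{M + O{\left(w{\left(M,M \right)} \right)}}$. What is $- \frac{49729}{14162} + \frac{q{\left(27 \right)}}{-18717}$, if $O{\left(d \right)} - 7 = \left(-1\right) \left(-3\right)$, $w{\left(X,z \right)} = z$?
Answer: $- \frac{34438788803}{9807595698} \approx -3.5114$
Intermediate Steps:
$O{\left(d \right)} = 10$ ($O{\left(d \right)} = 7 - -3 = 7 + 3 = 10$)
$q{\left(M \right)} = \frac{1}{10 + M}$ ($q{\left(M \right)} = \frac{1}{M + 10} = \frac{1}{10 + M}$)
$- \frac{49729}{14162} + \frac{q{\left(27 \right)}}{-18717} = - \frac{49729}{14162} + \frac{1}{\left(10 + 27\right) \left(-18717\right)} = \left(-49729\right) \frac{1}{14162} + \frac{1}{37} \left(- \frac{1}{18717}\right) = - \frac{49729}{14162} + \frac{1}{37} \left(- \frac{1}{18717}\right) = - \frac{49729}{14162} - \frac{1}{692529} = - \frac{34438788803}{9807595698}$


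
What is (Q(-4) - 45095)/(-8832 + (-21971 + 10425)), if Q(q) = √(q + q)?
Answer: 45095/20378 - I*√2/10189 ≈ 2.2129 - 0.0001388*I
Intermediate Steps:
Q(q) = √2*√q (Q(q) = √(2*q) = √2*√q)
(Q(-4) - 45095)/(-8832 + (-21971 + 10425)) = (√2*√(-4) - 45095)/(-8832 + (-21971 + 10425)) = (√2*(2*I) - 45095)/(-8832 - 11546) = (2*I*√2 - 45095)/(-20378) = (-45095 + 2*I*√2)*(-1/20378) = 45095/20378 - I*√2/10189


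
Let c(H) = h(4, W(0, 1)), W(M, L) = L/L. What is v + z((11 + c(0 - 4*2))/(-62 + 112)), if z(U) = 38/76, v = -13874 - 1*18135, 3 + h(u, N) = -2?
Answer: -64017/2 ≈ -32009.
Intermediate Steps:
W(M, L) = 1
h(u, N) = -5 (h(u, N) = -3 - 2 = -5)
c(H) = -5
v = -32009 (v = -13874 - 18135 = -32009)
z(U) = ½ (z(U) = 38*(1/76) = ½)
v + z((11 + c(0 - 4*2))/(-62 + 112)) = -32009 + ½ = -64017/2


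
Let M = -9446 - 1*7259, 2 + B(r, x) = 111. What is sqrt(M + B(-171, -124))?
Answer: 6*I*sqrt(461) ≈ 128.83*I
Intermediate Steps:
B(r, x) = 109 (B(r, x) = -2 + 111 = 109)
M = -16705 (M = -9446 - 7259 = -16705)
sqrt(M + B(-171, -124)) = sqrt(-16705 + 109) = sqrt(-16596) = 6*I*sqrt(461)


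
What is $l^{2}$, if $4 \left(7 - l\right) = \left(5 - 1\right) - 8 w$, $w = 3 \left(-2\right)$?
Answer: $36$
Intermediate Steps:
$w = -6$
$l = -6$ ($l = 7 - \frac{\left(5 - 1\right) - -48}{4} = 7 - \frac{\left(5 - 1\right) + 48}{4} = 7 - \frac{4 + 48}{4} = 7 - 13 = -6$)
$l^{2} = \left(-6\right)^{2} = 36$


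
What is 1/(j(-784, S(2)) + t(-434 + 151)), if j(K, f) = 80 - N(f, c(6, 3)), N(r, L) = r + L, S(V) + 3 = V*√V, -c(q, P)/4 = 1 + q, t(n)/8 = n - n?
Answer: 111/12313 + 2*√2/12313 ≈ 0.0092446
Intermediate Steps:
t(n) = 0 (t(n) = 8*(n - n) = 8*0 = 0)
c(q, P) = -4 - 4*q (c(q, P) = -4*(1 + q) = -4 - 4*q)
S(V) = -3 + V^(3/2) (S(V) = -3 + V*√V = -3 + V^(3/2))
N(r, L) = L + r
j(K, f) = 108 - f (j(K, f) = 80 - ((-4 - 4*6) + f) = 80 - ((-4 - 24) + f) = 80 - (-28 + f) = 80 + (28 - f) = 108 - f)
1/(j(-784, S(2)) + t(-434 + 151)) = 1/((108 - (-3 + 2^(3/2))) + 0) = 1/((108 - (-3 + 2*√2)) + 0) = 1/((108 + (3 - 2*√2)) + 0) = 1/((111 - 2*√2) + 0) = 1/(111 - 2*√2)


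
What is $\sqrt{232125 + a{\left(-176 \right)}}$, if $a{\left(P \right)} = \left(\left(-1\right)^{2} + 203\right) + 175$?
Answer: $2 \sqrt{58126} \approx 482.19$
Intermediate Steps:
$a{\left(P \right)} = 379$ ($a{\left(P \right)} = \left(1 + 203\right) + 175 = 204 + 175 = 379$)
$\sqrt{232125 + a{\left(-176 \right)}} = \sqrt{232125 + 379} = \sqrt{232504} = 2 \sqrt{58126}$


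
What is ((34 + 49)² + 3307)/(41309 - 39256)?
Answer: 10196/2053 ≈ 4.9664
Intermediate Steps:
((34 + 49)² + 3307)/(41309 - 39256) = (83² + 3307)/2053 = (6889 + 3307)*(1/2053) = 10196*(1/2053) = 10196/2053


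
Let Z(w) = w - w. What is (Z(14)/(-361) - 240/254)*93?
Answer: -11160/127 ≈ -87.874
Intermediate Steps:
Z(w) = 0
(Z(14)/(-361) - 240/254)*93 = (0/(-361) - 240/254)*93 = (0*(-1/361) - 240*1/254)*93 = (0 - 120/127)*93 = -120/127*93 = -11160/127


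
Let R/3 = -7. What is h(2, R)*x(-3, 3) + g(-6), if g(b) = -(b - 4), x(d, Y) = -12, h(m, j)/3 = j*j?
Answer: -15866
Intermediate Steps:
R = -21 (R = 3*(-7) = -21)
h(m, j) = 3*j² (h(m, j) = 3*(j*j) = 3*j²)
g(b) = 4 - b (g(b) = -(-4 + b) = 4 - b)
h(2, R)*x(-3, 3) + g(-6) = (3*(-21)²)*(-12) + (4 - 1*(-6)) = (3*441)*(-12) + (4 + 6) = 1323*(-12) + 10 = -15876 + 10 = -15866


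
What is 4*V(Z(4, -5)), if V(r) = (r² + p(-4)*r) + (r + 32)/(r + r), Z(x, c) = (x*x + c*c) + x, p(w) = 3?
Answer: 388954/45 ≈ 8643.4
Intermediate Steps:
Z(x, c) = x + c² + x² (Z(x, c) = (x² + c²) + x = (c² + x²) + x = x + c² + x²)
V(r) = r² + 3*r + (32 + r)/(2*r) (V(r) = (r² + 3*r) + (r + 32)/(r + r) = (r² + 3*r) + (32 + r)/((2*r)) = (r² + 3*r) + (32 + r)*(1/(2*r)) = (r² + 3*r) + (32 + r)/(2*r) = r² + 3*r + (32 + r)/(2*r))
4*V(Z(4, -5)) = 4*(½ + (4 + (-5)² + 4²)² + 3*(4 + (-5)² + 4²) + 16/(4 + (-5)² + 4²)) = 4*(½ + (4 + 25 + 16)² + 3*(4 + 25 + 16) + 16/(4 + 25 + 16)) = 4*(½ + 45² + 3*45 + 16/45) = 4*(½ + 2025 + 135 + 16*(1/45)) = 4*(½ + 2025 + 135 + 16/45) = 4*(194477/90) = 388954/45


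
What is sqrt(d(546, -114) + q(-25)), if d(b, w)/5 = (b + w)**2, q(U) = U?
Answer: sqrt(933095) ≈ 965.97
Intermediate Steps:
d(b, w) = 5*(b + w)**2
sqrt(d(546, -114) + q(-25)) = sqrt(5*(546 - 114)**2 - 25) = sqrt(5*432**2 - 25) = sqrt(5*186624 - 25) = sqrt(933120 - 25) = sqrt(933095)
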